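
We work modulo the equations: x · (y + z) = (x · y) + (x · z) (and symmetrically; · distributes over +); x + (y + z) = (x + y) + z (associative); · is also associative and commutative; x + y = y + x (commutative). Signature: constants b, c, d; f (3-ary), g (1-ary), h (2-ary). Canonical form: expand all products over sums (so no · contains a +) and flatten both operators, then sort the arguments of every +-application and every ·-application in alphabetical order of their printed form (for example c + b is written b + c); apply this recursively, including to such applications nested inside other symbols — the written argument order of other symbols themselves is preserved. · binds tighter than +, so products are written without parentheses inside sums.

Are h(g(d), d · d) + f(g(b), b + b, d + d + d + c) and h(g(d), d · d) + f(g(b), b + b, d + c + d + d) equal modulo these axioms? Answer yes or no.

Left:  h(g(d), d · d) + f(g(b), b + b, d + d + d + c)
  Merge nested applications:  h(g(d), d · d) + f(g(b), b + b, c + d + d + d)
  Sort:  f(g(b), b + b, c + d + d + d) + h(g(d), d · d)
Right:  h(g(d), d · d) + f(g(b), b + b, d + c + d + d)
  Flatten:  h(g(d), d · d) + f(g(b), b + b, c + d + d + d)
  Order the arguments:  f(g(b), b + b, c + d + d + d) + h(g(d), d · d)

Answer: yes — both canonical forms are f(g(b), b + b, c + d + d + d) + h(g(d), d · d)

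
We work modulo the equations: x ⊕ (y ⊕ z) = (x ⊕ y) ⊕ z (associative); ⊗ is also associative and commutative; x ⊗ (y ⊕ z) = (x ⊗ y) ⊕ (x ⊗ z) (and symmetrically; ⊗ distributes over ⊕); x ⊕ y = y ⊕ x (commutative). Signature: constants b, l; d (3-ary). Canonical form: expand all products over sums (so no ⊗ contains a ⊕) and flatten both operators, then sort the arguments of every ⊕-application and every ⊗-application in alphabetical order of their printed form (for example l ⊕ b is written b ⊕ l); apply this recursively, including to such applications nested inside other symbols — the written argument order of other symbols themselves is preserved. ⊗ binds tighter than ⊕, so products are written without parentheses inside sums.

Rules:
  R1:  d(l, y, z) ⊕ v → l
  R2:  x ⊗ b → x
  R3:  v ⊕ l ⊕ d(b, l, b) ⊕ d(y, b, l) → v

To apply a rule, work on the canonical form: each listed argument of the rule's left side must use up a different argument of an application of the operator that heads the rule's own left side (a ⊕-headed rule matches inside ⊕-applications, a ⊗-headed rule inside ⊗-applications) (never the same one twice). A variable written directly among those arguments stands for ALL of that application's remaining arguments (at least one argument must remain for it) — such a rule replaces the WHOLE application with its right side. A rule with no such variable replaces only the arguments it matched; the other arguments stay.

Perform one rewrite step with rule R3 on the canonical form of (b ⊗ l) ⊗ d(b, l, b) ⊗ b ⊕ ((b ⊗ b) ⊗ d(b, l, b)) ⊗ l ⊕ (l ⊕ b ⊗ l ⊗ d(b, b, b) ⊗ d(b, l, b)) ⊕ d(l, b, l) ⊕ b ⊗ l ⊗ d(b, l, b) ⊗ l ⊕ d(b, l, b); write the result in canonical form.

Canonical form:  b ⊗ b ⊗ d(b, l, b) ⊗ l ⊕ b ⊗ b ⊗ d(b, l, b) ⊗ l ⊕ b ⊗ d(b, b, b) ⊗ d(b, l, b) ⊗ l ⊕ b ⊗ d(b, l, b) ⊗ l ⊗ l ⊕ d(b, l, b) ⊕ d(l, b, l) ⊕ l
R3 matches:  uses d(b, l, b), d(l, b, l), l;  v := b ⊗ b ⊗ d(b, l, b) ⊗ l ⊕ b ⊗ b ⊗ d(b, l, b) ⊗ l ⊕ b ⊗ d(b, b, b) ⊗ d(b, l, b) ⊗ l ⊕ b ⊗ d(b, l, b) ⊗ l ⊗ l, y := l
Every leftover argument binds to the variable; the entire application is replaced.
New term:  b ⊗ b ⊗ d(b, l, b) ⊗ l ⊕ b ⊗ b ⊗ d(b, l, b) ⊗ l ⊕ b ⊗ d(b, b, b) ⊗ d(b, l, b) ⊗ l ⊕ b ⊗ d(b, l, b) ⊗ l ⊗ l

Answer: b ⊗ b ⊗ d(b, l, b) ⊗ l ⊕ b ⊗ b ⊗ d(b, l, b) ⊗ l ⊕ b ⊗ d(b, b, b) ⊗ d(b, l, b) ⊗ l ⊕ b ⊗ d(b, l, b) ⊗ l ⊗ l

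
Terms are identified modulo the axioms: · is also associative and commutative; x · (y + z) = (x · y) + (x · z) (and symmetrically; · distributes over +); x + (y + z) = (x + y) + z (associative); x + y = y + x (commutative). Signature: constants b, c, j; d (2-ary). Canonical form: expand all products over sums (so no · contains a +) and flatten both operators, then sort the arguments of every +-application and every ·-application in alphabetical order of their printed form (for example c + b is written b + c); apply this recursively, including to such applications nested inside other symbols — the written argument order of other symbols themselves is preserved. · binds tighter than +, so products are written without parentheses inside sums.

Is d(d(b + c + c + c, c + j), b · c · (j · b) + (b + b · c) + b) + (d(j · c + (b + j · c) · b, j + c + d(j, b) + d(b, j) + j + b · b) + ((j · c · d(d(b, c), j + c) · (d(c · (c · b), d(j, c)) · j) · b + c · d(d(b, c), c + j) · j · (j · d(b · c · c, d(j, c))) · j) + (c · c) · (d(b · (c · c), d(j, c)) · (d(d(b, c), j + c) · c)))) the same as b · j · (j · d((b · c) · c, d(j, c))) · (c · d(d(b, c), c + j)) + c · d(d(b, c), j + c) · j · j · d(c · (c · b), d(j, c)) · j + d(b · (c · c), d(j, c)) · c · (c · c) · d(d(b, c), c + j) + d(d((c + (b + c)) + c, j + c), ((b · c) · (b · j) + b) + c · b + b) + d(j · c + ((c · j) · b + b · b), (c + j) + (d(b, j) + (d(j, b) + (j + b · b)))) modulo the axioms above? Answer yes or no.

Left:  d(d(b + c + c + c, c + j), b · c · (j · b) + (b + b · c) + b) + (d(j · c + (b + j · c) · b, j + c + d(j, b) + d(b, j) + j + b · b) + ((j · c · d(d(b, c), j + c) · (d(c · (c · b), d(j, c)) · j) · b + c · d(d(b, c), c + j) · j · (j · d(b · c · c, d(j, c))) · j) + (c · c) · (d(b · (c · c), d(j, c)) · (d(d(b, c), j + c) · c))))
  Expand products over sums:  d(d(b + c + c + c, c + j), b + b + b · b · c · j + b · c) + d(b · b + b · c · j + c · j, b · b + c + d(b, j) + d(j, b) + j + j) + b · c · d(b · c · c, d(j, c)) · d(d(b, c), c + j) · j · j + c · d(b · c · c, d(j, c)) · d(d(b, c), c + j) · j · j · j + c · c · c · d(b · c · c, d(j, c)) · d(d(b, c), c + j)
  Sort arguments:  b · c · d(b · c · c, d(j, c)) · d(d(b, c), c + j) · j · j + c · c · c · d(b · c · c, d(j, c)) · d(d(b, c), c + j) + c · d(b · c · c, d(j, c)) · d(d(b, c), c + j) · j · j · j + d(b · b + b · c · j + c · j, b · b + c + d(b, j) + d(j, b) + j + j) + d(d(b + c + c + c, c + j), b + b + b · b · c · j + b · c)
Right:  b · j · (j · d((b · c) · c, d(j, c))) · (c · d(d(b, c), c + j)) + c · d(d(b, c), j + c) · j · j · d(c · (c · b), d(j, c)) · j + d(b · (c · c), d(j, c)) · c · (c · c) · d(d(b, c), c + j) + d(d((c + (b + c)) + c, j + c), ((b · c) · (b · j) + b) + c · b + b) + d(j · c + ((c · j) · b + b · b), (c + j) + (d(b, j) + (d(j, b) + (j + b · b))))
  Flatten:  b · c · d(b · c · c, d(j, c)) · d(d(b, c), c + j) · j · j + c · d(b · c · c, d(j, c)) · d(d(b, c), c + j) · j · j · j + c · c · c · d(b · c · c, d(j, c)) · d(d(b, c), c + j) + d(d(b + c + c + c, c + j), b + b + b · b · c · j + b · c) + d(b · b + b · c · j + c · j, b · b + c + d(b, j) + d(j, b) + j + j)
  Sort arguments:  b · c · d(b · c · c, d(j, c)) · d(d(b, c), c + j) · j · j + c · c · c · d(b · c · c, d(j, c)) · d(d(b, c), c + j) + c · d(b · c · c, d(j, c)) · d(d(b, c), c + j) · j · j · j + d(b · b + b · c · j + c · j, b · b + c + d(b, j) + d(j, b) + j + j) + d(d(b + c + c + c, c + j), b + b + b · b · c · j + b · c)

Answer: yes — both canonical forms are b · c · d(b · c · c, d(j, c)) · d(d(b, c), c + j) · j · j + c · c · c · d(b · c · c, d(j, c)) · d(d(b, c), c + j) + c · d(b · c · c, d(j, c)) · d(d(b, c), c + j) · j · j · j + d(b · b + b · c · j + c · j, b · b + c + d(b, j) + d(j, b) + j + j) + d(d(b + c + c + c, c + j), b + b + b · b · c · j + b · c)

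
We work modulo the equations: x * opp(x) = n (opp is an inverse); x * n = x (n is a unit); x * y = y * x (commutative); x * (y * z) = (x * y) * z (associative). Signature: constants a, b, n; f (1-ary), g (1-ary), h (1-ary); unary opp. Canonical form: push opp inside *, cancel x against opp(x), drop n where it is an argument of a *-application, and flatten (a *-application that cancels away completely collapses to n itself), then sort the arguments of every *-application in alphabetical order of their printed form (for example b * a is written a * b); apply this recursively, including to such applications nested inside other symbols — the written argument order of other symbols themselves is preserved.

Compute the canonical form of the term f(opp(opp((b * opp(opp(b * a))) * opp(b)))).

Answer: f(a * b)

Derivation:
Descend into:  (b * opp(opp(b * a))) * opp(b)
Push opp inside:  distribute opp over * and collapse double opp
Collect terms:  b * a
Sort arguments:  a * b
Rebuild:  f(a * b)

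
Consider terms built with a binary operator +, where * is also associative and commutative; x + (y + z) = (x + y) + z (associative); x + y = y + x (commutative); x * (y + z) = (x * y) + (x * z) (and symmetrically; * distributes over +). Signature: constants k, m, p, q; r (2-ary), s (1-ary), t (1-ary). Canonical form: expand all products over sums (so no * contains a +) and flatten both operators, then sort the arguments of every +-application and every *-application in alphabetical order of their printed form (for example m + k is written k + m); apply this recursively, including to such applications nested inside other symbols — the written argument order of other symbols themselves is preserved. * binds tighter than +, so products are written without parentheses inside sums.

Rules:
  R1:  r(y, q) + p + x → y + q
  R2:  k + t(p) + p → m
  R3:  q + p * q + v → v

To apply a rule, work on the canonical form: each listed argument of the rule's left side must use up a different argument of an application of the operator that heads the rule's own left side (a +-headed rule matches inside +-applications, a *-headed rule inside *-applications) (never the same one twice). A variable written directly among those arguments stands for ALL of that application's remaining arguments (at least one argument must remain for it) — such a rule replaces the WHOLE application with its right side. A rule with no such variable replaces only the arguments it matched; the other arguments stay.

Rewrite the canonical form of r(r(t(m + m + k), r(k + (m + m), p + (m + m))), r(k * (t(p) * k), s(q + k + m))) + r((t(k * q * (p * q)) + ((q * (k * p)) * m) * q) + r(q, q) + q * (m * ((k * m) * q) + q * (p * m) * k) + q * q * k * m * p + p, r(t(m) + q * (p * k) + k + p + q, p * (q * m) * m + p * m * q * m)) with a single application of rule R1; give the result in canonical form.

Answer: r(q + q, r(k + k * p * q + p + q + t(m), m * m * p * q + m * m * p * q)) + r(r(t(k + m + m), r(k + m + m, m + m + p)), r(k * k * t(p), s(k + m + q)))

Derivation:
Canonical form:  r(k * m * m * q * q + k * m * p * q * q + k * m * p * q * q + k * m * p * q * q + p + r(q, q) + t(k * p * q * q), r(k + k * p * q + p + q + t(m), m * m * p * q + m * m * p * q)) + r(r(t(k + m + m), r(k + m + m, m + m + p)), r(k * k * t(p), s(k + m + q)))
Match R1:  consume p, r(q, q);  x := k * m * m * q * q + k * m * p * q * q + k * m * p * q * q + k * m * p * q * q + t(k * p * q * q), y := q
Every leftover argument binds to the variable; the entire application is replaced.
Giving:  r(q + q, r(k + k * p * q + p + q + t(m), m * m * p * q + m * m * p * q)) + r(r(t(k + m + m), r(k + m + m, m + m + p)), r(k * k * t(p), s(k + m + q)))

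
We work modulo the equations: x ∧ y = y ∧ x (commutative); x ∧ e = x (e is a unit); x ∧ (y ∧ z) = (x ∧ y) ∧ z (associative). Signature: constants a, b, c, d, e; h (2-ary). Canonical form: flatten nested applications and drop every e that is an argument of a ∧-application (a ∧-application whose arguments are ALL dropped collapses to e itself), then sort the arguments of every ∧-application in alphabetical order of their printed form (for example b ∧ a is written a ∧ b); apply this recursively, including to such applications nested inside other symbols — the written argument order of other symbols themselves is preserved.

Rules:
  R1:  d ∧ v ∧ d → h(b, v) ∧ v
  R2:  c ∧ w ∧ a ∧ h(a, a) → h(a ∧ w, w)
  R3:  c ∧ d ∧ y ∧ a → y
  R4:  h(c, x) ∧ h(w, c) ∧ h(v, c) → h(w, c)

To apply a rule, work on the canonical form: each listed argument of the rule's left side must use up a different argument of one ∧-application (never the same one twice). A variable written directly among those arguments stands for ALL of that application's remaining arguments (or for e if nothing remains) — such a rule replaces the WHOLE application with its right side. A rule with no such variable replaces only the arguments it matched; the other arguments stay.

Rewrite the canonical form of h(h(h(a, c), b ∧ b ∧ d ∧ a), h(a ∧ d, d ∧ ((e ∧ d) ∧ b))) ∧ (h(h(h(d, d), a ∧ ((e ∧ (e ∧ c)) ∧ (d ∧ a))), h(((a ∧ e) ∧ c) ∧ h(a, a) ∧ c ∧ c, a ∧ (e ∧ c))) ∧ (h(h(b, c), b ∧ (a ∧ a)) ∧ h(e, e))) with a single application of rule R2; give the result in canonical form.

Answer: h(e, e) ∧ h(h(b, c), a ∧ a ∧ b) ∧ h(h(h(a, c), a ∧ b ∧ b ∧ d), h(a ∧ d, b ∧ d ∧ d)) ∧ h(h(h(d, d), a ∧ a ∧ c ∧ d), h(h(a ∧ c ∧ c, c ∧ c), a ∧ c))

Derivation:
Canonical form:  h(e, e) ∧ h(h(b, c), a ∧ a ∧ b) ∧ h(h(h(a, c), a ∧ b ∧ b ∧ d), h(a ∧ d, b ∧ d ∧ d)) ∧ h(h(h(d, d), a ∧ a ∧ c ∧ d), h(a ∧ c ∧ c ∧ c ∧ h(a, a), a ∧ c))
R2 matches:  uses a, c, h(a, a);  w := c ∧ c
Every leftover argument binds to the variable; the entire application is replaced.
New term:  h(e, e) ∧ h(h(b, c), a ∧ a ∧ b) ∧ h(h(h(a, c), a ∧ b ∧ b ∧ d), h(a ∧ d, b ∧ d ∧ d)) ∧ h(h(h(d, d), a ∧ a ∧ c ∧ d), h(h(a ∧ c ∧ c, c ∧ c), a ∧ c))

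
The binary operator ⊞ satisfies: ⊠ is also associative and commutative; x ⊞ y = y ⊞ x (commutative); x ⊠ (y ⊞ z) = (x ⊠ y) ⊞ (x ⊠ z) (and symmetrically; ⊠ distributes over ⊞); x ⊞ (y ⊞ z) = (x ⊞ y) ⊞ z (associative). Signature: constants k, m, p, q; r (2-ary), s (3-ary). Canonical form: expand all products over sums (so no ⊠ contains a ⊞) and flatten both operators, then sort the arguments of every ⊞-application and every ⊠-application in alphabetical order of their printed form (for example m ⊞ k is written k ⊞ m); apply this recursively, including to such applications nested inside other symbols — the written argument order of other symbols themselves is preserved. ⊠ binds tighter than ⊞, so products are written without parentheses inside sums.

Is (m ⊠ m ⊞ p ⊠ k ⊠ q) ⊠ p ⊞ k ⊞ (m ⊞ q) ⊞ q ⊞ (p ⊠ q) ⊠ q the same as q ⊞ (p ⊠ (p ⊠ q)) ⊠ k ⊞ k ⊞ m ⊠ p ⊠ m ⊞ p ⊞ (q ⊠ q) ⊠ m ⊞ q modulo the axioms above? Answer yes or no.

Answer: no — k ⊞ k ⊠ p ⊠ p ⊠ q ⊞ m ⊞ m ⊠ m ⊠ p ⊞ p ⊠ q ⊠ q ⊞ q ⊞ q vs k ⊞ k ⊠ p ⊠ p ⊠ q ⊞ m ⊠ m ⊠ p ⊞ m ⊠ q ⊠ q ⊞ p ⊞ q ⊞ q

Derivation:
Left:  (m ⊠ m ⊞ p ⊠ k ⊠ q) ⊠ p ⊞ k ⊞ (m ⊞ q) ⊞ q ⊞ (p ⊠ q) ⊠ q
  Distribute:  m ⊠ m ⊠ p ⊞ k ⊠ p ⊠ p ⊠ q ⊞ k ⊞ m ⊞ q ⊞ q ⊞ p ⊠ q ⊠ q
  Order the arguments:  k ⊞ k ⊠ p ⊠ p ⊠ q ⊞ m ⊞ m ⊠ m ⊠ p ⊞ p ⊠ q ⊠ q ⊞ q ⊞ q
Right:  q ⊞ (p ⊠ (p ⊠ q)) ⊠ k ⊞ k ⊞ m ⊠ p ⊠ m ⊞ p ⊞ (q ⊠ q) ⊠ m ⊞ q
  Flatten:  q ⊞ k ⊠ p ⊠ p ⊠ q ⊞ k ⊞ m ⊠ m ⊠ p ⊞ p ⊞ m ⊠ q ⊠ q ⊞ q
  Sort:  k ⊞ k ⊠ p ⊠ p ⊠ q ⊞ m ⊠ m ⊠ p ⊞ m ⊠ q ⊠ q ⊞ p ⊞ q ⊞ q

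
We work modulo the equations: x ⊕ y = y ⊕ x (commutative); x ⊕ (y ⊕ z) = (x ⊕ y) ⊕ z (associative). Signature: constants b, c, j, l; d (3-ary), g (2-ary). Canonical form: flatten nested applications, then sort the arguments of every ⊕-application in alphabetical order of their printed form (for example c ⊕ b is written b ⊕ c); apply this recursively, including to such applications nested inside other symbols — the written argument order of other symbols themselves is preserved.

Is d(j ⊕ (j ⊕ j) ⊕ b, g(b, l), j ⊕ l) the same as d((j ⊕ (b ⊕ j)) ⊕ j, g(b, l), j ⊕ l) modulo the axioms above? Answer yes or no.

Left:  d(j ⊕ (j ⊕ j) ⊕ b, g(b, l), j ⊕ l)
  Descend into:  j ⊕ (j ⊕ j) ⊕ b
  Flatten:  j ⊕ j ⊕ j ⊕ b
  Order the arguments:  b ⊕ j ⊕ j ⊕ j
  Put back:  d(b ⊕ j ⊕ j ⊕ j, g(b, l), j ⊕ l)
Right:  d((j ⊕ (b ⊕ j)) ⊕ j, g(b, l), j ⊕ l)
  Work inside:  (j ⊕ (b ⊕ j)) ⊕ j
  Un-nest:  j ⊕ b ⊕ j ⊕ j
  Order the arguments:  b ⊕ j ⊕ j ⊕ j
  Rebuild:  d(b ⊕ j ⊕ j ⊕ j, g(b, l), j ⊕ l)

Answer: yes — both canonical forms are d(b ⊕ j ⊕ j ⊕ j, g(b, l), j ⊕ l)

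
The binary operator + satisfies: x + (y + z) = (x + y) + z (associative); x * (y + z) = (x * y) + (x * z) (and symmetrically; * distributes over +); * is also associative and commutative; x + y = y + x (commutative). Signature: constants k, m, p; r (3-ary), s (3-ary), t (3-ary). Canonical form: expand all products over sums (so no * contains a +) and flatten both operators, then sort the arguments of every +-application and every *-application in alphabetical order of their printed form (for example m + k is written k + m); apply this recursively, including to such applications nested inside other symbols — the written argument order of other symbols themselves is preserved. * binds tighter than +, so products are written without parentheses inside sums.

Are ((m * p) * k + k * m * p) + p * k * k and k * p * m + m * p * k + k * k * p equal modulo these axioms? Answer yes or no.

Left:  ((m * p) * k + k * m * p) + p * k * k
  Un-nest:  k * m * p + k * m * p + k * k * p
  Sort:  k * k * p + k * m * p + k * m * p
Right:  k * p * m + m * p * k + k * k * p
  Un-nest:  k * m * p + k * m * p + k * k * p
  Sort:  k * k * p + k * m * p + k * m * p

Answer: yes — both canonical forms are k * k * p + k * m * p + k * m * p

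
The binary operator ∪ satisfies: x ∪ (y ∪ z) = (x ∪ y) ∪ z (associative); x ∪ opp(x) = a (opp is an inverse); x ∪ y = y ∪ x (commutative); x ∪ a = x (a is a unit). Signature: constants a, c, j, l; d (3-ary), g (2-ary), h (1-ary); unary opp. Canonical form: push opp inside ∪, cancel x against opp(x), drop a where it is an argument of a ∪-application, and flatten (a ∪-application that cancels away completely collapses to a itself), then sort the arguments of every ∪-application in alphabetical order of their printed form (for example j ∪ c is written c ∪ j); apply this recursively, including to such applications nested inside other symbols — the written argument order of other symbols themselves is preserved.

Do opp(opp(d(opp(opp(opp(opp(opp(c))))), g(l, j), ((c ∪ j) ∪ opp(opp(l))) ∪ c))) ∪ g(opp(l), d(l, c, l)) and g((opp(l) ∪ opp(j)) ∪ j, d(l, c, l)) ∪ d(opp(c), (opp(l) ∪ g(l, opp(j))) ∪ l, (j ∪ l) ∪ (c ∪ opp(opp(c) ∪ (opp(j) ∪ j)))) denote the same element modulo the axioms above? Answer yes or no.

Left:  opp(opp(d(opp(opp(opp(opp(opp(c))))), g(l, j), ((c ∪ j) ∪ opp(opp(l))) ∪ c))) ∪ g(opp(l), d(l, c, l))
  Push opp inside:  distribute opp over ∪ and collapse double opp
  Collect:  d(opp(c), g(l, j), c ∪ c ∪ j ∪ l) ∪ g(opp(l), d(l, c, l))
Right:  g((opp(l) ∪ opp(j)) ∪ j, d(l, c, l)) ∪ d(opp(c), (opp(l) ∪ g(l, opp(j))) ∪ l, (j ∪ l) ∪ (c ∪ opp(opp(c) ∪ (opp(j) ∪ j))))
  Push opp inside:  distribute opp over ∪ and collapse double opp
  Collect terms:  g(opp(l), d(l, c, l)) ∪ d(opp(c), g(l, opp(j)), c ∪ c ∪ j ∪ l)
  Sort arguments:  d(opp(c), g(l, opp(j)), c ∪ c ∪ j ∪ l) ∪ g(opp(l), d(l, c, l))

Answer: no — d(opp(c), g(l, j), c ∪ c ∪ j ∪ l) ∪ g(opp(l), d(l, c, l)) vs d(opp(c), g(l, opp(j)), c ∪ c ∪ j ∪ l) ∪ g(opp(l), d(l, c, l))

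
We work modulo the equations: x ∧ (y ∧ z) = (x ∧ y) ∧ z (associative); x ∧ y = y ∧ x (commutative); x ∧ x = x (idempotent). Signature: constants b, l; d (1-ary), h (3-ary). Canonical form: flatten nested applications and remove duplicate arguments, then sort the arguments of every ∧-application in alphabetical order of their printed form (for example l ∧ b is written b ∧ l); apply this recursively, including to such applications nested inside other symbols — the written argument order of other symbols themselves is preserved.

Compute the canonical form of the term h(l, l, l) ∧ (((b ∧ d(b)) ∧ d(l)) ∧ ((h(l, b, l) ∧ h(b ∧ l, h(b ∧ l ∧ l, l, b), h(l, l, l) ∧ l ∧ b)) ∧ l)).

Answer: b ∧ d(b) ∧ d(l) ∧ h(b ∧ l, h(b ∧ l, l, b), b ∧ h(l, l, l) ∧ l) ∧ h(l, b, l) ∧ h(l, l, l) ∧ l

Derivation:
Merge nested applications:  h(l, l, l) ∧ b ∧ d(b) ∧ d(l) ∧ h(l, b, l) ∧ h(b ∧ l, h(b ∧ l ∧ l, l, b), h(l, l, l) ∧ l ∧ b) ∧ l
Simplify inside:  h(b ∧ l, h(b ∧ l ∧ l, l, b), h(l, l, l) ∧ l ∧ b)  →  h(b ∧ l, h(b ∧ l, l, b), b ∧ h(l, l, l) ∧ l)
Sort:  b ∧ d(b) ∧ d(l) ∧ h(b ∧ l, h(b ∧ l, l, b), b ∧ h(l, l, l) ∧ l) ∧ h(l, b, l) ∧ h(l, l, l) ∧ l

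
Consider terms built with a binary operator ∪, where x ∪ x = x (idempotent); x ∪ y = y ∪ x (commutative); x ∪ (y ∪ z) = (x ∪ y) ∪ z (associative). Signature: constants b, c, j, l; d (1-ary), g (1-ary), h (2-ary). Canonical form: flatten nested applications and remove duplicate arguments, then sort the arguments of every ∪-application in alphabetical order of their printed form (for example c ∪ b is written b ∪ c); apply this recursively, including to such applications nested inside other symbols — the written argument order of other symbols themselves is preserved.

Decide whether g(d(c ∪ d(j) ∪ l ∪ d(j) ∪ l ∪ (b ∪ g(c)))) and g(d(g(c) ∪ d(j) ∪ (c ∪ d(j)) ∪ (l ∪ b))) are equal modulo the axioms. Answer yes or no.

Left:  g(d(c ∪ d(j) ∪ l ∪ d(j) ∪ l ∪ (b ∪ g(c))))
  Focus inside:  c ∪ d(j) ∪ l ∪ d(j) ∪ l ∪ (b ∪ g(c))
  Flatten:  c ∪ d(j) ∪ l ∪ d(j) ∪ l ∪ b ∪ g(c)
  Drop duplicates:  drop duplicate d(j), l
  Sort:  b ∪ c ∪ d(j) ∪ g(c) ∪ l
  Put back:  g(d(b ∪ c ∪ d(j) ∪ g(c) ∪ l))
Right:  g(d(g(c) ∪ d(j) ∪ (c ∪ d(j)) ∪ (l ∪ b)))
  Focus inside:  g(c) ∪ d(j) ∪ (c ∪ d(j)) ∪ (l ∪ b)
  Merge nested applications:  g(c) ∪ d(j) ∪ c ∪ d(j) ∪ l ∪ b
  Drop duplicates:  drop duplicate d(j)
  Sort:  b ∪ c ∪ d(j) ∪ g(c) ∪ l
  Put back:  g(d(b ∪ c ∪ d(j) ∪ g(c) ∪ l))

Answer: yes — both canonical forms are g(d(b ∪ c ∪ d(j) ∪ g(c) ∪ l))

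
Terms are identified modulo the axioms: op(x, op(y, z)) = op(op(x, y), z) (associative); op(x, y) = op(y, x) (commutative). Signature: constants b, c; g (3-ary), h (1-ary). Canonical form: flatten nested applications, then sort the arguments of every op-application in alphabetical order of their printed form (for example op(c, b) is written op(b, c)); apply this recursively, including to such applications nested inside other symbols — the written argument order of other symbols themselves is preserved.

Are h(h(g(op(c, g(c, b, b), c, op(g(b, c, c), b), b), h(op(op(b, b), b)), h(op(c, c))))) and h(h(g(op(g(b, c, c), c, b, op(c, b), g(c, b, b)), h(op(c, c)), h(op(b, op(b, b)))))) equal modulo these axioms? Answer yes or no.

Left:  h(h(g(op(c, g(c, b, b), c, op(g(b, c, c), b), b), h(op(op(b, b), b)), h(op(c, c)))))
  Descend into:  op(c, g(c, b, b), c, op(g(b, c, c), b), b)
  Un-nest:  op(c, g(c, b, b), c, g(b, c, c), b, b)
  Order the arguments:  op(b, b, c, c, g(b, c, c), g(c, b, b))
  Reassemble:  h(h(g(op(b, b, c, c, g(b, c, c), g(c, b, b)), h(op(b, b, b)), h(op(c, c)))))
Right:  h(h(g(op(g(b, c, c), c, b, op(c, b), g(c, b, b)), h(op(c, c)), h(op(b, op(b, b))))))
  Focus inside:  op(g(b, c, c), c, b, op(c, b), g(c, b, b))
  Un-nest:  op(g(b, c, c), c, b, c, b, g(c, b, b))
  Sort arguments:  op(b, b, c, c, g(b, c, c), g(c, b, b))
  Reassemble:  h(h(g(op(b, b, c, c, g(b, c, c), g(c, b, b)), h(op(c, c)), h(op(b, b, b)))))

Answer: no — h(h(g(op(b, b, c, c, g(b, c, c), g(c, b, b)), h(op(b, b, b)), h(op(c, c))))) vs h(h(g(op(b, b, c, c, g(b, c, c), g(c, b, b)), h(op(c, c)), h(op(b, b, b)))))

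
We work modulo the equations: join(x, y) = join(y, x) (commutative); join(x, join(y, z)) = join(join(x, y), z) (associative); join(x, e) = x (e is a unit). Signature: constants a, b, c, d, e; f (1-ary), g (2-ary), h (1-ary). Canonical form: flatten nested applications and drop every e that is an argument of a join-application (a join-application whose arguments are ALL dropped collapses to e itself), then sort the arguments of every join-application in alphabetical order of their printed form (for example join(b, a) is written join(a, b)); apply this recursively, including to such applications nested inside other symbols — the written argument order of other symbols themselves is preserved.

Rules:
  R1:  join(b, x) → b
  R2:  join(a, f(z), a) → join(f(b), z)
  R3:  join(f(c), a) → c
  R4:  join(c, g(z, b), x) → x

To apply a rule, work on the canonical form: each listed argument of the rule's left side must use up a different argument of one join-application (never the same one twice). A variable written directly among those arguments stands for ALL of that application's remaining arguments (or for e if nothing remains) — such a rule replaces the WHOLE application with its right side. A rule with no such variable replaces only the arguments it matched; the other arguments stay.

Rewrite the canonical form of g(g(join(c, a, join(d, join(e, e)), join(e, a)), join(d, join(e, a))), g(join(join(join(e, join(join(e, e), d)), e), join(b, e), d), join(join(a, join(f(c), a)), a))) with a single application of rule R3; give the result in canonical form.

Canonical form:  g(g(join(a, a, c, d), join(a, d)), g(join(b, d, d), join(a, a, a, f(c))))
R3 matches:  uses a, f(c)
Giving:  g(g(join(a, a, c, d), join(a, d)), g(join(b, d, d), join(a, a, c)))

Answer: g(g(join(a, a, c, d), join(a, d)), g(join(b, d, d), join(a, a, c)))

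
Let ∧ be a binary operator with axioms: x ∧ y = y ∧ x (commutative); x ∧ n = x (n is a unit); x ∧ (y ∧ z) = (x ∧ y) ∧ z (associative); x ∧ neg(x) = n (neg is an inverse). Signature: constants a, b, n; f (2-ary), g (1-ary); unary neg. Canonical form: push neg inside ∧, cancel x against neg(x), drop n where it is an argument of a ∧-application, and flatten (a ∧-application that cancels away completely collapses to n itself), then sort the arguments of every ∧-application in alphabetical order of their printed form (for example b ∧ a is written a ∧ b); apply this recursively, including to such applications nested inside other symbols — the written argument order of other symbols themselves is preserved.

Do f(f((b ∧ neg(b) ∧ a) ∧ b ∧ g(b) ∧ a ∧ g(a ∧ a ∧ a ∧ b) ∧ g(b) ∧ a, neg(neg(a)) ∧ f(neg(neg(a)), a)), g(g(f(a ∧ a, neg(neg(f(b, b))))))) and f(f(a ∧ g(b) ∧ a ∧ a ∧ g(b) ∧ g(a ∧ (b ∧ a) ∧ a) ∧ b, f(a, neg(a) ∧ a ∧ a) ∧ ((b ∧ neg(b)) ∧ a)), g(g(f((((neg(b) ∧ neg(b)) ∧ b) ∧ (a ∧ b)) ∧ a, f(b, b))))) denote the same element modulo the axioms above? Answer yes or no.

Left:  f(f((b ∧ neg(b) ∧ a) ∧ b ∧ g(b) ∧ a ∧ g(a ∧ a ∧ a ∧ b) ∧ g(b) ∧ a, neg(neg(a)) ∧ f(neg(neg(a)), a)), g(g(f(a ∧ a, neg(neg(f(b, b)))))))
  Work inside:  (b ∧ neg(b) ∧ a) ∧ b ∧ g(b) ∧ a ∧ g(a ∧ a ∧ a ∧ b) ∧ g(b) ∧ a
  Collect:  b ∧ a ∧ a ∧ a ∧ g(b) ∧ g(b) ∧ g(a ∧ a ∧ a ∧ b)
  Order the arguments:  a ∧ a ∧ a ∧ b ∧ g(a ∧ a ∧ a ∧ b) ∧ g(b) ∧ g(b)
  Put back:  f(f(a ∧ a ∧ a ∧ b ∧ g(a ∧ a ∧ a ∧ b) ∧ g(b) ∧ g(b), a ∧ f(a, a)), g(g(f(a ∧ a, f(b, b)))))
Right:  f(f(a ∧ g(b) ∧ a ∧ a ∧ g(b) ∧ g(a ∧ (b ∧ a) ∧ a) ∧ b, f(a, neg(a) ∧ a ∧ a) ∧ ((b ∧ neg(b)) ∧ a)), g(g(f((((neg(b) ∧ neg(b)) ∧ b) ∧ (a ∧ b)) ∧ a, f(b, b)))))
  Work inside:  a ∧ g(b) ∧ a ∧ a ∧ g(b) ∧ g(a ∧ (b ∧ a) ∧ a) ∧ b
  Collect terms:  a ∧ a ∧ a ∧ g(b) ∧ g(b) ∧ g(a ∧ a ∧ a ∧ b) ∧ b
  Sort arguments:  a ∧ a ∧ a ∧ b ∧ g(a ∧ a ∧ a ∧ b) ∧ g(b) ∧ g(b)
  Put back:  f(f(a ∧ a ∧ a ∧ b ∧ g(a ∧ a ∧ a ∧ b) ∧ g(b) ∧ g(b), a ∧ f(a, a)), g(g(f(a ∧ a, f(b, b)))))

Answer: yes — both canonical forms are f(f(a ∧ a ∧ a ∧ b ∧ g(a ∧ a ∧ a ∧ b) ∧ g(b) ∧ g(b), a ∧ f(a, a)), g(g(f(a ∧ a, f(b, b)))))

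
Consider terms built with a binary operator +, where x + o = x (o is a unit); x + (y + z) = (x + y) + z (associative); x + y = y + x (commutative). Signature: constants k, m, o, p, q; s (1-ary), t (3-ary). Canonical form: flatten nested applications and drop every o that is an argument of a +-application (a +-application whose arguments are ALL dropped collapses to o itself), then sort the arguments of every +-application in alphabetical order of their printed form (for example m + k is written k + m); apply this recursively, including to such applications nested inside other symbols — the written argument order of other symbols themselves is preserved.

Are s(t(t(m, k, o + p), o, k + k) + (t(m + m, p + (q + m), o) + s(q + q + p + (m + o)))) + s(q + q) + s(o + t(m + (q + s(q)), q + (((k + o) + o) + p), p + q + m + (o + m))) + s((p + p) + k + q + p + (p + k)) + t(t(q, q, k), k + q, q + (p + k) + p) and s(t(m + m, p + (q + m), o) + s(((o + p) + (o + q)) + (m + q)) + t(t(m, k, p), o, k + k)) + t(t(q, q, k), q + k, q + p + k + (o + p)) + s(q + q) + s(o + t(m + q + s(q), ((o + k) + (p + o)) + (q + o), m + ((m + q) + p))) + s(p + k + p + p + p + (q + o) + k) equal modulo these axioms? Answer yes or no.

Answer: yes — both canonical forms are s(k + k + p + p + p + p + q) + s(q + q) + s(s(m + p + q + q) + t(m + m, m + p + q, o) + t(t(m, k, p), o, k + k)) + s(t(m + q + s(q), k + p + q, m + m + p + q)) + t(t(q, q, k), k + q, k + p + p + q)

Derivation:
Left:  s(t(t(m, k, o + p), o, k + k) + (t(m + m, p + (q + m), o) + s(q + q + p + (m + o)))) + s(q + q) + s(o + t(m + (q + s(q)), q + (((k + o) + o) + p), p + q + m + (o + m))) + s((p + p) + k + q + p + (p + k)) + t(t(q, q, k), k + q, q + (p + k) + p)
  Canonicalize subterm:  s(t(t(m, k, o + p), o, k + k) + (t(m + m, p + (q + m), o) + s(q + q + p + (m + o))))  →  s(s(m + p + q + q) + t(m + m, m + p + q, o) + t(t(m, k, p), o, k + k))
  Simplify inside:  s(o + t(m + (q + s(q)), q + (((k + o) + o) + p), p + q + m + (o + m)))  →  s(t(m + q + s(q), k + p + q, m + m + p + q))
  Inside:  s((p + p) + k + q + p + (p + k))  →  s(k + k + p + p + p + p + q)
  Sort:  s(k + k + p + p + p + p + q) + s(q + q) + s(s(m + p + q + q) + t(m + m, m + p + q, o) + t(t(m, k, p), o, k + k)) + s(t(m + q + s(q), k + p + q, m + m + p + q)) + t(t(q, q, k), k + q, k + p + p + q)
Right:  s(t(m + m, p + (q + m), o) + s(((o + p) + (o + q)) + (m + q)) + t(t(m, k, p), o, k + k)) + t(t(q, q, k), q + k, q + p + k + (o + p)) + s(q + q) + s(o + t(m + q + s(q), ((o + k) + (p + o)) + (q + o), m + ((m + q) + p))) + s(p + k + p + p + p + (q + o) + k)
  Inside:  s(t(m + m, p + (q + m), o) + s(((o + p) + (o + q)) + (m + q)) + t(t(m, k, p), o, k + k))  →  s(s(m + p + q + q) + t(m + m, m + p + q, o) + t(t(m, k, p), o, k + k))
  Canonicalize subterm:  t(t(q, q, k), q + k, q + p + k + (o + p))  →  t(t(q, q, k), k + q, k + p + p + q)
  Canonicalize subterm:  s(o + t(m + q + s(q), ((o + k) + (p + o)) + (q + o), m + ((m + q) + p)))  →  s(t(m + q + s(q), k + p + q, m + m + p + q))
  Order the arguments:  s(k + k + p + p + p + p + q) + s(q + q) + s(s(m + p + q + q) + t(m + m, m + p + q, o) + t(t(m, k, p), o, k + k)) + s(t(m + q + s(q), k + p + q, m + m + p + q)) + t(t(q, q, k), k + q, k + p + p + q)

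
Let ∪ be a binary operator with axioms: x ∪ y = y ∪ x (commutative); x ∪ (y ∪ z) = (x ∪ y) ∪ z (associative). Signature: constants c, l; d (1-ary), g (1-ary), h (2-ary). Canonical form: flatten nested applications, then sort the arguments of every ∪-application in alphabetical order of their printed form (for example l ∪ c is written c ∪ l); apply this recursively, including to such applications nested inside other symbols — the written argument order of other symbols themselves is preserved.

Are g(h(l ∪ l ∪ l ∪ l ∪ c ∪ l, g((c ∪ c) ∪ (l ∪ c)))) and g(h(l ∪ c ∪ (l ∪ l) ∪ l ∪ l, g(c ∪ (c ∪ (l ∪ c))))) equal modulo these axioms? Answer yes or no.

Left:  g(h(l ∪ l ∪ l ∪ l ∪ c ∪ l, g((c ∪ c) ∪ (l ∪ c))))
  Descend into:  (c ∪ c) ∪ (l ∪ c)
  Merge nested applications:  c ∪ c ∪ l ∪ c
  Sort arguments:  c ∪ c ∪ c ∪ l
  Reassemble:  g(h(c ∪ l ∪ l ∪ l ∪ l ∪ l, g(c ∪ c ∪ c ∪ l)))
Right:  g(h(l ∪ c ∪ (l ∪ l) ∪ l ∪ l, g(c ∪ (c ∪ (l ∪ c)))))
  Descend into:  l ∪ c ∪ (l ∪ l) ∪ l ∪ l
  Un-nest:  l ∪ c ∪ l ∪ l ∪ l ∪ l
  Order the arguments:  c ∪ l ∪ l ∪ l ∪ l ∪ l
  Rebuild:  g(h(c ∪ l ∪ l ∪ l ∪ l ∪ l, g(c ∪ c ∪ c ∪ l)))

Answer: yes — both canonical forms are g(h(c ∪ l ∪ l ∪ l ∪ l ∪ l, g(c ∪ c ∪ c ∪ l)))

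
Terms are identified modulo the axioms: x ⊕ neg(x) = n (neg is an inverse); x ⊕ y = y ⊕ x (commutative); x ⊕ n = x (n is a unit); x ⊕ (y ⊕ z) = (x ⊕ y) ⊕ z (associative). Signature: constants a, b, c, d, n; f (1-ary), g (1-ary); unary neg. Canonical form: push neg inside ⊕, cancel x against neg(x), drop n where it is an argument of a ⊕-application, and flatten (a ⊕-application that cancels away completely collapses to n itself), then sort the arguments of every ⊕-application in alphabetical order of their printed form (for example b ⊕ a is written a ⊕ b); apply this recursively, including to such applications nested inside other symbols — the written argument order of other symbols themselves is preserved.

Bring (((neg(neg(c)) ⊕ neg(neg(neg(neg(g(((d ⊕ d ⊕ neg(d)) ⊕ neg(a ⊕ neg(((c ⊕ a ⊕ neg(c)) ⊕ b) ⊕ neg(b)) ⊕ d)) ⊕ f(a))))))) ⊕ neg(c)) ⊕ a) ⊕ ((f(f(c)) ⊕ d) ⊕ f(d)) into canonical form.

Push neg inside:  distribute neg over ⊕ and collapse double neg
Cancel inverse pairs:  c cancels
Collect:  g(f(a)) ⊕ a ⊕ f(f(c)) ⊕ d ⊕ f(d)
Order the arguments:  a ⊕ d ⊕ f(d) ⊕ f(f(c)) ⊕ g(f(a))

Answer: a ⊕ d ⊕ f(d) ⊕ f(f(c)) ⊕ g(f(a))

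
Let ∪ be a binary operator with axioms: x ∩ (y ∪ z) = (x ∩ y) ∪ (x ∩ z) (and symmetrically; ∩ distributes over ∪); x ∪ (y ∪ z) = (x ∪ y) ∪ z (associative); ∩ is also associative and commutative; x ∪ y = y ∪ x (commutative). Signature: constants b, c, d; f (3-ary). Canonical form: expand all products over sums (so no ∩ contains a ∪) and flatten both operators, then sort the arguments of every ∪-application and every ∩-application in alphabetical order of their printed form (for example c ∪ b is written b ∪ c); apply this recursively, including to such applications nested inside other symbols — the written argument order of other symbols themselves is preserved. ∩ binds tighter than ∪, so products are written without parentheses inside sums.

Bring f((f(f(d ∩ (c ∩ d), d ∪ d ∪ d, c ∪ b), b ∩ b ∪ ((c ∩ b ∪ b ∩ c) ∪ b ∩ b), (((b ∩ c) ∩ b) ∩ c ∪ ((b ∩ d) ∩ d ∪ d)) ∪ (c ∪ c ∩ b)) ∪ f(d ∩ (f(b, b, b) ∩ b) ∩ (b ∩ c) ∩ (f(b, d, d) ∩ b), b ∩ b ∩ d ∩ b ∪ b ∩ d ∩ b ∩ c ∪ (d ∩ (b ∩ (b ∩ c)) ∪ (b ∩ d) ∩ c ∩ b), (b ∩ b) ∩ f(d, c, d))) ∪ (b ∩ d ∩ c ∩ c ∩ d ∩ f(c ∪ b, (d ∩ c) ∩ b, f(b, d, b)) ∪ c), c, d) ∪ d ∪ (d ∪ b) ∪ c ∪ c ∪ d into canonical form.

Answer: b ∪ c ∪ c ∪ d ∪ d ∪ d ∪ f(b ∩ c ∩ c ∩ d ∩ d ∩ f(b ∪ c, b ∩ c ∩ d, f(b, d, b)) ∪ c ∪ f(b ∩ b ∩ b ∩ c ∩ d ∩ f(b, b, b) ∩ f(b, d, d), b ∩ b ∩ b ∩ d ∪ b ∩ b ∩ c ∩ d ∪ b ∩ b ∩ c ∩ d ∪ b ∩ b ∩ c ∩ d, b ∩ b ∩ f(d, c, d)) ∪ f(f(c ∩ d ∩ d, d ∪ d ∪ d, b ∪ c), b ∩ b ∪ b ∩ b ∪ b ∩ c ∪ b ∩ c, b ∩ b ∩ c ∩ c ∪ b ∩ c ∪ b ∩ d ∩ d ∪ c ∪ d), c, d)

Derivation:
Merge nested applications:  f(b ∩ c ∩ c ∩ d ∩ d ∩ f(b ∪ c, b ∩ c ∩ d, f(b, d, b)) ∪ c ∪ f(b ∩ b ∩ b ∩ c ∩ d ∩ f(b, b, b) ∩ f(b, d, d), b ∩ b ∩ b ∩ d ∪ b ∩ b ∩ c ∩ d ∪ b ∩ b ∩ c ∩ d ∪ b ∩ b ∩ c ∩ d, b ∩ b ∩ f(d, c, d)) ∪ f(f(c ∩ d ∩ d, d ∪ d ∪ d, b ∪ c), b ∩ b ∪ b ∩ b ∪ b ∩ c ∪ b ∩ c, b ∩ b ∩ c ∩ c ∪ b ∩ c ∪ b ∩ d ∩ d ∪ c ∪ d), c, d) ∪ d ∪ d ∪ b ∪ c ∪ c ∪ d
Order the arguments:  b ∪ c ∪ c ∪ d ∪ d ∪ d ∪ f(b ∩ c ∩ c ∩ d ∩ d ∩ f(b ∪ c, b ∩ c ∩ d, f(b, d, b)) ∪ c ∪ f(b ∩ b ∩ b ∩ c ∩ d ∩ f(b, b, b) ∩ f(b, d, d), b ∩ b ∩ b ∩ d ∪ b ∩ b ∩ c ∩ d ∪ b ∩ b ∩ c ∩ d ∪ b ∩ b ∩ c ∩ d, b ∩ b ∩ f(d, c, d)) ∪ f(f(c ∩ d ∩ d, d ∪ d ∪ d, b ∪ c), b ∩ b ∪ b ∩ b ∪ b ∩ c ∪ b ∩ c, b ∩ b ∩ c ∩ c ∪ b ∩ c ∪ b ∩ d ∩ d ∪ c ∪ d), c, d)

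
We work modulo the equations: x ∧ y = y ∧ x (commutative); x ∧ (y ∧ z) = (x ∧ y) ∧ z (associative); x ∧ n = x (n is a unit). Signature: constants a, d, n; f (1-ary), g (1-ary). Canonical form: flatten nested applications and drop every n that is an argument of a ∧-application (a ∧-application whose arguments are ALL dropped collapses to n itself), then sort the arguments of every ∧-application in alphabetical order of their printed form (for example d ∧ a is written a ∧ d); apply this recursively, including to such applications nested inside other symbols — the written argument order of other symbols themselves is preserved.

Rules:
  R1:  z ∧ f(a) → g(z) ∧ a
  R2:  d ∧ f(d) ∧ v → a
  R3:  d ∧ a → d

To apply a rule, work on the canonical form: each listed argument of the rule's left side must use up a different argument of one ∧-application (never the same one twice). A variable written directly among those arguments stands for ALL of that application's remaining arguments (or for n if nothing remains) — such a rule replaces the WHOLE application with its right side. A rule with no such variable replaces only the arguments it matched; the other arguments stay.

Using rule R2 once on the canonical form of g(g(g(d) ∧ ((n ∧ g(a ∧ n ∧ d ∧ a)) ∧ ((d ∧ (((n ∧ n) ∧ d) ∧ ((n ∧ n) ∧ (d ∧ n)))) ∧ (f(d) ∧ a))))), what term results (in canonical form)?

Answer: g(g(a))

Derivation:
Canonical form:  g(g(a ∧ d ∧ d ∧ d ∧ f(d) ∧ g(a ∧ a ∧ d) ∧ g(d)))
R2 matches:  uses d, f(d);  v := a ∧ d ∧ d ∧ g(a ∧ a ∧ d) ∧ g(d)
The extension variable absorbs all remaining arguments, so the whole application is rewritten.
New term:  g(g(a))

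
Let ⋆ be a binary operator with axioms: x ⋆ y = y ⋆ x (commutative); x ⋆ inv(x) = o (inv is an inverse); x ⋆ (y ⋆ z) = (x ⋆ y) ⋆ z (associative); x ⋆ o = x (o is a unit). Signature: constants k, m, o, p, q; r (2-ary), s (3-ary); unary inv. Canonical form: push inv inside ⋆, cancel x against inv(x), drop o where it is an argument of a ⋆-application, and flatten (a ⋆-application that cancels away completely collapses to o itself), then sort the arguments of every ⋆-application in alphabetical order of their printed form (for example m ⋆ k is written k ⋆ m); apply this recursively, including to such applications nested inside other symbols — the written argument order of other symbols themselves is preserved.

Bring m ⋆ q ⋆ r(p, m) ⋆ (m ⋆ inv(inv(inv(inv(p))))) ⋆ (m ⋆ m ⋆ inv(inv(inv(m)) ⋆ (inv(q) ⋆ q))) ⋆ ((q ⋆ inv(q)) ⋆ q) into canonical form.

Push inv inside:  distribute inv over ⋆ and collapse double inv
Collect terms:  m ⋆ m ⋆ m ⋆ q ⋆ q ⋆ r(p, m) ⋆ p
Order the arguments:  m ⋆ m ⋆ m ⋆ p ⋆ q ⋆ q ⋆ r(p, m)

Answer: m ⋆ m ⋆ m ⋆ p ⋆ q ⋆ q ⋆ r(p, m)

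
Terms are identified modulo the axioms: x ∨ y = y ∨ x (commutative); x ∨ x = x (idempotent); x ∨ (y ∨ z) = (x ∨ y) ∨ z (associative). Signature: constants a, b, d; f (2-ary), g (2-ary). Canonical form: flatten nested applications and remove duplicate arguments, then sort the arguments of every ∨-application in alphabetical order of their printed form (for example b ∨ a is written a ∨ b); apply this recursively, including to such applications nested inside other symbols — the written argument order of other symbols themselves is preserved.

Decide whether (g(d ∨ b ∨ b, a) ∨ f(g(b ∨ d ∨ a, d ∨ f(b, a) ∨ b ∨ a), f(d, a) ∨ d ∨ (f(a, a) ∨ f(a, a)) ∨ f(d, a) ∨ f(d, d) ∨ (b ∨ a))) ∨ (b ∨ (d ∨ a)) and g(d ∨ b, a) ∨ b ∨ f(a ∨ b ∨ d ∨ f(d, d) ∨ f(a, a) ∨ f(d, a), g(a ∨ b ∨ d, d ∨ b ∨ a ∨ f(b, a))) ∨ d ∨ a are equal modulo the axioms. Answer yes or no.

Left:  (g(d ∨ b ∨ b, a) ∨ f(g(b ∨ d ∨ a, d ∨ f(b, a) ∨ b ∨ a), f(d, a) ∨ d ∨ (f(a, a) ∨ f(a, a)) ∨ f(d, a) ∨ f(d, d) ∨ (b ∨ a))) ∨ (b ∨ (d ∨ a))
  Merge nested applications:  g(d ∨ b ∨ b, a) ∨ f(g(b ∨ d ∨ a, d ∨ f(b, a) ∨ b ∨ a), f(d, a) ∨ d ∨ (f(a, a) ∨ f(a, a)) ∨ f(d, a) ∨ f(d, d) ∨ (b ∨ a)) ∨ b ∨ d ∨ a
  Simplify inside:  g(d ∨ b ∨ b, a)  →  g(b ∨ d, a)
  Inside:  f(g(b ∨ d ∨ a, d ∨ f(b, a) ∨ b ∨ a), f(d, a) ∨ d ∨ (f(a, a) ∨ f(a, a)) ∨ f(d, a) ∨ f(d, d) ∨ (b ∨ a))  →  f(g(a ∨ b ∨ d, a ∨ b ∨ d ∨ f(b, a)), a ∨ b ∨ d ∨ f(a, a) ∨ f(d, a) ∨ f(d, d))
  Sort arguments:  a ∨ b ∨ d ∨ f(g(a ∨ b ∨ d, a ∨ b ∨ d ∨ f(b, a)), a ∨ b ∨ d ∨ f(a, a) ∨ f(d, a) ∨ f(d, d)) ∨ g(b ∨ d, a)
Right:  g(d ∨ b, a) ∨ b ∨ f(a ∨ b ∨ d ∨ f(d, d) ∨ f(a, a) ∨ f(d, a), g(a ∨ b ∨ d, d ∨ b ∨ a ∨ f(b, a))) ∨ d ∨ a
  Simplify inside:  g(d ∨ b, a)  →  g(b ∨ d, a)
  Inside:  f(a ∨ b ∨ d ∨ f(d, d) ∨ f(a, a) ∨ f(d, a), g(a ∨ b ∨ d, d ∨ b ∨ a ∨ f(b, a)))  →  f(a ∨ b ∨ d ∨ f(a, a) ∨ f(d, a) ∨ f(d, d), g(a ∨ b ∨ d, a ∨ b ∨ d ∨ f(b, a)))
  Order the arguments:  a ∨ b ∨ d ∨ f(a ∨ b ∨ d ∨ f(a, a) ∨ f(d, a) ∨ f(d, d), g(a ∨ b ∨ d, a ∨ b ∨ d ∨ f(b, a))) ∨ g(b ∨ d, a)

Answer: no — a ∨ b ∨ d ∨ f(g(a ∨ b ∨ d, a ∨ b ∨ d ∨ f(b, a)), a ∨ b ∨ d ∨ f(a, a) ∨ f(d, a) ∨ f(d, d)) ∨ g(b ∨ d, a) vs a ∨ b ∨ d ∨ f(a ∨ b ∨ d ∨ f(a, a) ∨ f(d, a) ∨ f(d, d), g(a ∨ b ∨ d, a ∨ b ∨ d ∨ f(b, a))) ∨ g(b ∨ d, a)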